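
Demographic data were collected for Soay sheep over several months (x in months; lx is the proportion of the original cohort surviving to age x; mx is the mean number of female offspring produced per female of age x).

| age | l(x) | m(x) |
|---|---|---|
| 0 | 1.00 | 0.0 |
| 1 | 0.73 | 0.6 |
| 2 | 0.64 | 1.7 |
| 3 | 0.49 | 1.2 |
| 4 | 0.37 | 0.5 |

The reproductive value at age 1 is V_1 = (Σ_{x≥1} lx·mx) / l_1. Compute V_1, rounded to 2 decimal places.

lx·mx for x ≥ 1: 0.438, 1.088, 0.588, 0.185 → sum = 2.299
V_1 = 2.299 / l_1 = 2.299 / 0.73 = 3.149315… → 3.15

3.15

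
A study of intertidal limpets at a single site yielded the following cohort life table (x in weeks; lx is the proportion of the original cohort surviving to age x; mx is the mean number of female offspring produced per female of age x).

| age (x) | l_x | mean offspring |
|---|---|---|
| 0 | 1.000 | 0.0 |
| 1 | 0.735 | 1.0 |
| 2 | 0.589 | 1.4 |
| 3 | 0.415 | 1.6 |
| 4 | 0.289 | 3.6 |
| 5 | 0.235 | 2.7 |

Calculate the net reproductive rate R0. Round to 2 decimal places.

3.90

lx·mx by age: 0, 0.735, 0.8246, 0.664, 1.0404, 0.6345
R0 = Σ lx·mx = 3.8985 → 3.90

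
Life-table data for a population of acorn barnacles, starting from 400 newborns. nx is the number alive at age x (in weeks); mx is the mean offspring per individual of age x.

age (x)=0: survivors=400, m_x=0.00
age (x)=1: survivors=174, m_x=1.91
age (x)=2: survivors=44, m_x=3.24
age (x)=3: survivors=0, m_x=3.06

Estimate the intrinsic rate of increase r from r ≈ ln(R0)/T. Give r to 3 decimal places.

0.132

lx = nx/n0 = nx/400: 1, 0.435, 0.11, 0
R0 = Σ lx·mx = 0 + 0.83085 + 0.3564 + 0 = 1.18725
Σ x·lx·mx = 1.54365; T = 1.54365/1.18725 = 1.30019…
r ≈ ln(R0)/T = ln(1.18725)/1.30019… = 0.13201… → 0.132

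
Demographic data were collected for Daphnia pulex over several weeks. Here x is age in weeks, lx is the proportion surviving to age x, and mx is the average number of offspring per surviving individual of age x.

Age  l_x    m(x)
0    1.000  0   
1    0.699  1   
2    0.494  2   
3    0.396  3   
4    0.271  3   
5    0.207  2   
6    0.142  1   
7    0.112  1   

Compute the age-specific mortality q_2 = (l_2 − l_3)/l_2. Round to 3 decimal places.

q_2 = (l_2 − l_3) / l_2 = (0.494 − 0.396) / 0.494
     = 0.098 / 0.494 = 0.198381… → 0.198

0.198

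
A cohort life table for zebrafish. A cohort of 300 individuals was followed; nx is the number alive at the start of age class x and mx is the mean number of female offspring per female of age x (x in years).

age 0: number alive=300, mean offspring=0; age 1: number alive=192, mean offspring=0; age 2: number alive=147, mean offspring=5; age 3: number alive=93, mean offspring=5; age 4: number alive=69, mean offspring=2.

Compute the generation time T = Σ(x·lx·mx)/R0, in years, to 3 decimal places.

2.554

lx = nx/n0 = nx/300: 1, 0.64, 0.49, 0.31, 0.23
lx·mx: 0, 0, 2.45, 1.55, 0.46 → R0 = 4.46
x·lx·mx: 0, 0, 4.9, 4.65, 1.84 → Σ = 11.39
T = 11.39 / 4.46 = 2.553812… → 2.554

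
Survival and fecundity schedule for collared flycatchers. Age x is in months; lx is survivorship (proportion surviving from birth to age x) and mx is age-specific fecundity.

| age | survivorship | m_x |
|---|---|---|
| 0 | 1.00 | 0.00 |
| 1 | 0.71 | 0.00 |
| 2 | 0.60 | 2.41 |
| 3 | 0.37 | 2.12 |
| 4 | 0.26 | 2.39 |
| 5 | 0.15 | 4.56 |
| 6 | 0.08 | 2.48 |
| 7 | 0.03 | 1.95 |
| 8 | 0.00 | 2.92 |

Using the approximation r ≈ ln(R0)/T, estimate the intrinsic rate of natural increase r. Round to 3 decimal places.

R0 = Σ lx·mx = 0 + 0 + 1.446 + 0.7844 + 0.6214 + 0.684 + 0.1984 + 0.0585 + 0 = 3.7927
Σ x·lx·mx = 12.7507; T = 12.7507/3.7927 = 3.36191…
r ≈ ln(R0)/T = ln(3.7927)/3.36191… = 0.39652… → 0.397

0.397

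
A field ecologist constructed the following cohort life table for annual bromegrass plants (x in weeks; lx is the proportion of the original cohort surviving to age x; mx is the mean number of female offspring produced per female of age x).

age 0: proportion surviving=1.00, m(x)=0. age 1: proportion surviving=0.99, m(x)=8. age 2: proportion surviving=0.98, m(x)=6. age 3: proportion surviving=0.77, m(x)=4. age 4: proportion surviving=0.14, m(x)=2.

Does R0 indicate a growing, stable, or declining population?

growing

R0 = Σ lx·mx = 0 + 7.92 + 5.88 + 3.08 + 0.28 = 17.16
R0 > 1, so the population is growing.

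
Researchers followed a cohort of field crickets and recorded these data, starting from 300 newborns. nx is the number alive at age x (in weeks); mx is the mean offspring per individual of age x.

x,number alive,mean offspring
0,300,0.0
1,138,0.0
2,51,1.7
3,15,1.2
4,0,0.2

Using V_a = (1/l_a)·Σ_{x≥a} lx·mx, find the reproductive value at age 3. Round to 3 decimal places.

1.200

lx = nx/n0 = nx/300: 1, 0.46, 0.17, 0.05, 0
lx·mx for x ≥ 3: 0.06, 0 → sum = 0.06
V_3 = 0.06 / l_3 = 0.06 / 0.05 = 1.2 → 1.200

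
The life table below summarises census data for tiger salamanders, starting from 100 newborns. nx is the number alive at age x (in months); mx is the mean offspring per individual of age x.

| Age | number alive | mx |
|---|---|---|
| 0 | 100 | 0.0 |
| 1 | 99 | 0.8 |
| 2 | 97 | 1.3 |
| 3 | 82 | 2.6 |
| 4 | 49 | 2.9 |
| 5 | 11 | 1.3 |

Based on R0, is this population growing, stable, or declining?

growing

lx = nx/n0 = nx/100: 1, 0.99, 0.97, 0.82, 0.49, 0.11
R0 = Σ lx·mx = 0 + 0.792 + 1.261 + 2.132 + 1.421 + 0.143 = 5.749
R0 > 1, so the population is growing.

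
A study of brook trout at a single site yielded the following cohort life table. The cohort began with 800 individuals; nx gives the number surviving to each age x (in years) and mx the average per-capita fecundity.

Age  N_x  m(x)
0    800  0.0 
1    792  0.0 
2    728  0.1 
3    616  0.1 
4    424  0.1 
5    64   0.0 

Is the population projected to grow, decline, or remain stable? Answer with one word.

lx = nx/n0 = nx/800: 1, 0.99, 0.91, 0.77, 0.53, 0.08
R0 = Σ lx·mx = 0 + 0 + 0.091 + 0.077 + 0.053 + 0 = 0.221
R0 < 1, so the population is declining.

declining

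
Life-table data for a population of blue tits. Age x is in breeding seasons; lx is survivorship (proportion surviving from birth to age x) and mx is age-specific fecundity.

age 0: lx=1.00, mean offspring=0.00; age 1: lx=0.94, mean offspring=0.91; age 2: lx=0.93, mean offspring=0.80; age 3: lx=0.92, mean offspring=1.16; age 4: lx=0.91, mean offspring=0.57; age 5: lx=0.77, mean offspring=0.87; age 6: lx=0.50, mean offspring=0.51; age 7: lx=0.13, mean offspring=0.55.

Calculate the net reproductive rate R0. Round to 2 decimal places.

lx·mx by age: 0, 0.8554, 0.744, 1.0672, 0.5187, 0.6699, 0.255, 0.0715
R0 = Σ lx·mx = 4.1817 → 4.18

4.18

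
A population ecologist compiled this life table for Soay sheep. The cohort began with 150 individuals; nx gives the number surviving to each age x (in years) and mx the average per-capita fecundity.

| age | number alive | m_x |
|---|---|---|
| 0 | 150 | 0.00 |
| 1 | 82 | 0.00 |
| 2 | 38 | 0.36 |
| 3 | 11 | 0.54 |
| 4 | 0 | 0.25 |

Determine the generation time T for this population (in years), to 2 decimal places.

2.30

lx = nx/n0 = nx/150: 1, 0.54667…, 0.25333…, 0.07333…, 0
lx·mx: 0, 0, 0.0912…, 0.0396…, 0 → R0 = 0.1308…
x·lx·mx: 0, 0, 0.1824…, 0.1188…, 0 → Σ = 0.3012…
T = 0.3012… / 0.1308… = 2.302752… → 2.30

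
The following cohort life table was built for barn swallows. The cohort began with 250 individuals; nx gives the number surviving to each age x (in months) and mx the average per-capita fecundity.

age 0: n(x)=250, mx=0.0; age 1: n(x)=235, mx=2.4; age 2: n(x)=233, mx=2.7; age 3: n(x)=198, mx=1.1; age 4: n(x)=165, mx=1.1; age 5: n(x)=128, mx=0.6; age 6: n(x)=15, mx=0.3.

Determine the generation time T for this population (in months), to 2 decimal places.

lx = nx/n0 = nx/250: 1, 0.94, 0.932, 0.792, 0.66, 0.512, 0.06
lx·mx: 0, 2.256, 2.5164, 0.8712, 0.726, 0.3072, 0.018 → R0 = 6.6948
x·lx·mx: 0, 2.256, 5.0328, 2.6136, 2.904, 1.536, 0.108 → Σ = 14.4504
T = 14.4504 / 6.6948 = 2.158451… → 2.16

2.16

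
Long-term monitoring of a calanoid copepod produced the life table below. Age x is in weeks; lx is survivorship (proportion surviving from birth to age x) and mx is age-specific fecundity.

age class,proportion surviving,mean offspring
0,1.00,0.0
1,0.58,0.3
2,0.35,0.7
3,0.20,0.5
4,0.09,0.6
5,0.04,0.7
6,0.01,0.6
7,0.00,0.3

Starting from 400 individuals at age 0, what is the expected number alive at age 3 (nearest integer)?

Expected survivors = N0 · l_3 = 400 × 0.20 = 80 → 80

80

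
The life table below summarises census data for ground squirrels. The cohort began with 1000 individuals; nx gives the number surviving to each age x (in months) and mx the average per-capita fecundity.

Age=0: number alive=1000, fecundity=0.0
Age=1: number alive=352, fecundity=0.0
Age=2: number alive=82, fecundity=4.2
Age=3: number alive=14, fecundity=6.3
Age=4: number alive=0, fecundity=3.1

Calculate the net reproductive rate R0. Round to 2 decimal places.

0.43

lx = nx/n0 = nx/1000: 1, 0.352, 0.082, 0.014, 0
lx·mx by age: 0, 0, 0.3444, 0.0882, 0
R0 = Σ lx·mx = 0.4326 → 0.43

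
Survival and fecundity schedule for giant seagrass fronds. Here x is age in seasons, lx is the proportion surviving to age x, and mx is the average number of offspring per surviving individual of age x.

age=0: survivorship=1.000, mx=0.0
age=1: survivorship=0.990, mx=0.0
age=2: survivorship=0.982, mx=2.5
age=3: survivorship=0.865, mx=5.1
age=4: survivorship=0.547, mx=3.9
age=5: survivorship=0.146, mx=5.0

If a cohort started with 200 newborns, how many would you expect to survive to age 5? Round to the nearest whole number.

Expected survivors = N0 · l_5 = 200 × 0.146 = 29.2 → 29

29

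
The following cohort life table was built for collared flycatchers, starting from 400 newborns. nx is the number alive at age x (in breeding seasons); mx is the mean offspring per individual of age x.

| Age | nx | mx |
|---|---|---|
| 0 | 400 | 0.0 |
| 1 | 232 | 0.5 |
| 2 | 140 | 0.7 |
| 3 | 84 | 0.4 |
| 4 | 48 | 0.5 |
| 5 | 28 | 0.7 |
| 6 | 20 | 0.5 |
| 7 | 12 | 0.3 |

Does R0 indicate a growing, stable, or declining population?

lx = nx/n0 = nx/400: 1, 0.58, 0.35, 0.21, 0.12, 0.07, 0.05, 0.03
R0 = Σ lx·mx = 0 + 0.29 + 0.245 + 0.084 + 0.06 + 0.049 + 0.025 + 0.009 = 0.762
R0 < 1, so the population is declining.

declining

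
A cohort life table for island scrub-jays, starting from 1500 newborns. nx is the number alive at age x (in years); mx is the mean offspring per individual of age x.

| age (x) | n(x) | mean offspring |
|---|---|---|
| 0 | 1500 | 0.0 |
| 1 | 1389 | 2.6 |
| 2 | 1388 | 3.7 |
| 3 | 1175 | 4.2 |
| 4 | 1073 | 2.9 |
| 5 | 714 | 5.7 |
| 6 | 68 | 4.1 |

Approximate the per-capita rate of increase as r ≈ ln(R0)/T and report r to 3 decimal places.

0.886

lx = nx/n0 = nx/1500: 1, 0.926, 0.92533…, 0.78333…, 0.71533…, 0.476, 0.04533…
R0 = Σ lx·mx = 0 + 2.4076 + 3.42373… + 3.29… + 2.07447… + 2.7132 + 0.18587… = 14.094867…
Σ x·lx·mx = 42.104133…; T = 42.104133…/14.094867… = 2.9872…
r ≈ ln(R0)/T = ln(14.094867…)/2.9872… = 0.88572… → 0.886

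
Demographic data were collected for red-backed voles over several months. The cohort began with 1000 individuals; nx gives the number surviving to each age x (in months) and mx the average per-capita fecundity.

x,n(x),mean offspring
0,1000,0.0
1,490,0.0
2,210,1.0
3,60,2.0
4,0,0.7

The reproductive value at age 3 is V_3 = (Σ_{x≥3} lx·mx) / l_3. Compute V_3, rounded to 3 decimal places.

2.000

lx = nx/n0 = nx/1000: 1, 0.49, 0.21, 0.06, 0
lx·mx for x ≥ 3: 0.12, 0 → sum = 0.12
V_3 = 0.12 / l_3 = 0.12 / 0.06 = 2 → 2.000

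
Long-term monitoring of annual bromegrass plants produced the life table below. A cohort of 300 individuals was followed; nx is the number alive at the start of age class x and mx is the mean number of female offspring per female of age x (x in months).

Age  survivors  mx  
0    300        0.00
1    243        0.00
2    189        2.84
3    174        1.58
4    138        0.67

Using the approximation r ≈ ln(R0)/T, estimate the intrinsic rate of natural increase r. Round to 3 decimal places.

lx = nx/n0 = nx/300: 1, 0.81, 0.63, 0.58, 0.46
R0 = Σ lx·mx = 0 + 0 + 1.7892 + 0.9164 + 0.3082 = 3.0138
Σ x·lx·mx = 7.5604; T = 7.5604/3.0138 = 2.50859…
r ≈ ln(R0)/T = ln(3.0138)/2.50859… = 0.43977… → 0.440

0.440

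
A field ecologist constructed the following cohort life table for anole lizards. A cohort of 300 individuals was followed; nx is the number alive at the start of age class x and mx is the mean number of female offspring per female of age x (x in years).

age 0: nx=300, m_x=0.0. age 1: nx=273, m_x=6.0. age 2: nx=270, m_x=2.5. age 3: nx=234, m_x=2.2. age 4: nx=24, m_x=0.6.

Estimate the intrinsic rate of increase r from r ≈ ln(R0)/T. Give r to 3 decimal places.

lx = nx/n0 = nx/300: 1, 0.91, 0.9, 0.78, 0.08
R0 = Σ lx·mx = 0 + 5.46 + 2.25 + 1.716 + 0.048 = 9.474
Σ x·lx·mx = 15.3; T = 15.3/9.474 = 1.61495…
r ≈ ln(R0)/T = ln(9.474)/1.61495… = 1.39234… → 1.392

1.392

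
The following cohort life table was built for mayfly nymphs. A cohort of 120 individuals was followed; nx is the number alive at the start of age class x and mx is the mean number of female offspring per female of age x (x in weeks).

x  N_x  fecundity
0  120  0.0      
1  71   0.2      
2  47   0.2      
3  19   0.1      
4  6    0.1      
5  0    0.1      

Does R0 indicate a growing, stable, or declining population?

declining

lx = nx/n0 = nx/120: 1, 0.59167…, 0.39167…, 0.15833…, 0.05, 0
R0 = Σ lx·mx = 0 + 0.118333… + 0.078333… + 0.015833… + 0.005 + 0 = 0.2175…
R0 < 1, so the population is declining.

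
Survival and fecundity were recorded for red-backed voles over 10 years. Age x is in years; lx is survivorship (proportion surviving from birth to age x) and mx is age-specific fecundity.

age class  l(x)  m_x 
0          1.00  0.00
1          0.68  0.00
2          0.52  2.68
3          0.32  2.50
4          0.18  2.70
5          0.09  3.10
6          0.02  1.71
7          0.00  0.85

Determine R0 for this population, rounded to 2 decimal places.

lx·mx by age: 0, 0, 1.3936, 0.8, 0.486, 0.279, 0.0342, 0
R0 = Σ lx·mx = 2.9928 → 2.99

2.99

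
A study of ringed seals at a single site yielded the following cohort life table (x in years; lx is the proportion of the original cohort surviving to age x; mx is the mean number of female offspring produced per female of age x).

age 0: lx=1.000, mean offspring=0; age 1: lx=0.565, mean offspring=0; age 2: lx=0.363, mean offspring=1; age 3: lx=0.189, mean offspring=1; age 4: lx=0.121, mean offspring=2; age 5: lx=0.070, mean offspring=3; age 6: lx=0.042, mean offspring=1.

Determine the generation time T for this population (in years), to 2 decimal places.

3.41

lx·mx: 0, 0, 0.363, 0.189, 0.242, 0.21, 0.042 → R0 = 1.046
x·lx·mx: 0, 0, 0.726, 0.567, 0.968, 1.05, 0.252 → Σ = 3.563
T = 3.563 / 1.046 = 3.40631… → 3.41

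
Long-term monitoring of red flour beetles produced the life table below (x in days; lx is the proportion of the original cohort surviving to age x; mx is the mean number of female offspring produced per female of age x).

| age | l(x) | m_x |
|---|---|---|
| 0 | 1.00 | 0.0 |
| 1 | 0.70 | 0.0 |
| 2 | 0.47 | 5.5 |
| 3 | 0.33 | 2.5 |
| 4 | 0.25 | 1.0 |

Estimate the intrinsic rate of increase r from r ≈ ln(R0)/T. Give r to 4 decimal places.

R0 = Σ lx·mx = 0 + 0 + 2.585 + 0.825 + 0.25 = 3.66
Σ x·lx·mx = 8.645; T = 8.645/3.66 = 2.36202…
r ≈ ln(R0)/T = ln(3.66)/2.36202… = 0.549302… → 0.5493

0.5493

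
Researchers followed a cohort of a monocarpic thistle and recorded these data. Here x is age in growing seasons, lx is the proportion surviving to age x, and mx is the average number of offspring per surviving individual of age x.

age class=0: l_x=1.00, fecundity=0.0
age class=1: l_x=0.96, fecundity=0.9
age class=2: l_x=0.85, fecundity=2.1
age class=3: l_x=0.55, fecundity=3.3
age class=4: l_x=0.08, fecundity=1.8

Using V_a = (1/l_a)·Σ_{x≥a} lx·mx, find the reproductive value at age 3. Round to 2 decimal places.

3.56

lx·mx for x ≥ 3: 1.815, 0.144 → sum = 1.959
V_3 = 1.959 / l_3 = 1.959 / 0.55 = 3.561818… → 3.56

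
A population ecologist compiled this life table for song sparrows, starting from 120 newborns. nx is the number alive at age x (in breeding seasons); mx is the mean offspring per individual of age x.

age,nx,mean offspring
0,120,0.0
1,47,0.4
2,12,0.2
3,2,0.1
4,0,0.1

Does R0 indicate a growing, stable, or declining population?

lx = nx/n0 = nx/120: 1, 0.39167…, 0.1, 0.01667…, 0
R0 = Σ lx·mx = 0 + 0.156667… + 0.02 + 0.001667… + 0 = 0.178333…
R0 < 1, so the population is declining.

declining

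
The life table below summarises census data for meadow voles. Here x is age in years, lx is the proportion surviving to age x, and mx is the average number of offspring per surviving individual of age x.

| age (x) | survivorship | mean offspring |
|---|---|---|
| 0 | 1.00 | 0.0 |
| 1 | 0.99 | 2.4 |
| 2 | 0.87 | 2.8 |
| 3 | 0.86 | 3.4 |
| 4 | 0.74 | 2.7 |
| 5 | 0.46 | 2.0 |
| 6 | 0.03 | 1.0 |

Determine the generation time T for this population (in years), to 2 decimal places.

lx·mx: 0, 2.376, 2.436, 2.924, 1.998, 0.92, 0.03 → R0 = 10.684
x·lx·mx: 0, 2.376, 4.872, 8.772, 7.992, 4.6, 0.18 → Σ = 28.792
T = 28.792 / 10.684 = 2.694871… → 2.69

2.69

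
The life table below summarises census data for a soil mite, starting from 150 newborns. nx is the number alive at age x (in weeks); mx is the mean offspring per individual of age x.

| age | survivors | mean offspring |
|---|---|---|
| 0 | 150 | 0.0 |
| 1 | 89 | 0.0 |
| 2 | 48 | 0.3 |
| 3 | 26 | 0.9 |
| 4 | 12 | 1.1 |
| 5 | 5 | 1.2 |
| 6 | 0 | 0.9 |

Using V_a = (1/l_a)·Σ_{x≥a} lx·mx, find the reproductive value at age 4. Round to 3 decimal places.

lx = nx/n0 = nx/150: 1, 0.59333…, 0.32, 0.17333…, 0.08, 0.03333…, 0
lx·mx for x ≥ 4: 0.088, 0.04…, 0 → sum = 0.128…
V_4 = 0.128… / l_4 = 0.128… / 0.08 = 1.6… → 1.600

1.600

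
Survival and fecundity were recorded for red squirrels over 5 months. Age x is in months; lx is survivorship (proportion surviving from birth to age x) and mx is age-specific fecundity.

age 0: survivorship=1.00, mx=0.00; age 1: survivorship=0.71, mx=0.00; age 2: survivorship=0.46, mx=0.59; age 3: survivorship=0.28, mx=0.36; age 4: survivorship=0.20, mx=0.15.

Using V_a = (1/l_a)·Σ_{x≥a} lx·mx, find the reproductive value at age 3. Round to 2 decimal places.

0.47

lx·mx for x ≥ 3: 0.1008, 0.03 → sum = 0.1308
V_3 = 0.1308 / l_3 = 0.1308 / 0.28 = 0.467143… → 0.47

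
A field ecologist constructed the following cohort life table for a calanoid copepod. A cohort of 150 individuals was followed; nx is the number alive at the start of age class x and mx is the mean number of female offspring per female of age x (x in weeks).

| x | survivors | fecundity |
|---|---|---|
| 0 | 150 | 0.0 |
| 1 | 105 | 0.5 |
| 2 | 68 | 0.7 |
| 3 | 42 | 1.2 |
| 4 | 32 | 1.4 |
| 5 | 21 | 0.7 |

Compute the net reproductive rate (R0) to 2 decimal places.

lx = nx/n0 = nx/150: 1, 0.7, 0.45333…, 0.28, 0.21333…, 0.14
lx·mx by age: 0, 0.35, 0.317333…, 0.336, 0.298667…, 0.098
R0 = Σ lx·mx = 1.4… → 1.40

1.40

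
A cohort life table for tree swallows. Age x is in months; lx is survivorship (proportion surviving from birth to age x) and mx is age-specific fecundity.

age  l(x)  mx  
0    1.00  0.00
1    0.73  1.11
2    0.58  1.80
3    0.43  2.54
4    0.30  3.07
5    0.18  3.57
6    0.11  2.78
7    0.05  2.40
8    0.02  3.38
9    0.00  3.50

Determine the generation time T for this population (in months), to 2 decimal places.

3.26

lx·mx: 0, 0.8103, 1.044, 1.0922, 0.921, 0.6426, 0.3058, 0.12, 0.0676, 0 → R0 = 5.0035
x·lx·mx: 0, 0.8103, 2.088, 3.2766, 3.684, 3.213, 1.8348, 0.84, 0.5408, 0 → Σ = 16.2875
T = 16.2875 / 5.0035 = 3.255221… → 3.26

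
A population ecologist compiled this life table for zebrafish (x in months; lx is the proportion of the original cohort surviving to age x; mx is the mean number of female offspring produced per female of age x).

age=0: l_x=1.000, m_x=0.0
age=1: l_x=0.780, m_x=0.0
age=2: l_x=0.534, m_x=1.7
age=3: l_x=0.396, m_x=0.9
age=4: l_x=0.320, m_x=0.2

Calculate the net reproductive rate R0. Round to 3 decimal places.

lx·mx by age: 0, 0, 0.9078, 0.3564, 0.064
R0 = Σ lx·mx = 1.3282 → 1.328

1.328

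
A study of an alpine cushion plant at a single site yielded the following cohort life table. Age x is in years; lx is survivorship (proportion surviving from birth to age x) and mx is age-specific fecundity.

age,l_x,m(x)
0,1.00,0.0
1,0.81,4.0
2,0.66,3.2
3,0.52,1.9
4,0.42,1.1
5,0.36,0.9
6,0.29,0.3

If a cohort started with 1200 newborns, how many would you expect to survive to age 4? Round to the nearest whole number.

Expected survivors = N0 · l_4 = 1200 × 0.42 = 504 → 504

504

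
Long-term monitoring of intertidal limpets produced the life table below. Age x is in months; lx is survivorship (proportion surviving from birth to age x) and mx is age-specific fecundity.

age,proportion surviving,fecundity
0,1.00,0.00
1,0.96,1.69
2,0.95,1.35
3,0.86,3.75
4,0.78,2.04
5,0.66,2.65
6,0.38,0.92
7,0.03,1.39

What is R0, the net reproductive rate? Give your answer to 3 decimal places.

9.861

lx·mx by age: 0, 1.6224, 1.2825, 3.225, 1.5912, 1.749, 0.3496, 0.0417
R0 = Σ lx·mx = 9.8614 → 9.861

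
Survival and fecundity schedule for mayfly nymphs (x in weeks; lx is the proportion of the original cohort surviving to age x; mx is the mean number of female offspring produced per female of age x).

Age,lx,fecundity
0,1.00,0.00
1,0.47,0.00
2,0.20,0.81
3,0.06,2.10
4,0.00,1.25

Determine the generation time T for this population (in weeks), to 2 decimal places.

lx·mx: 0, 0, 0.162, 0.126, 0 → R0 = 0.288
x·lx·mx: 0, 0, 0.324, 0.378, 0 → Σ = 0.702
T = 0.702 / 0.288 = 2.4375 → 2.44

2.44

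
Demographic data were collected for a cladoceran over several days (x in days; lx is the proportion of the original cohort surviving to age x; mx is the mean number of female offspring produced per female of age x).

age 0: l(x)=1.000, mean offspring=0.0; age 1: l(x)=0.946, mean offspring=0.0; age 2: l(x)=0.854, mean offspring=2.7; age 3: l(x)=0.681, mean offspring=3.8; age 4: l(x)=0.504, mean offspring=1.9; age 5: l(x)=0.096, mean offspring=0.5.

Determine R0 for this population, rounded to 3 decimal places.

5.899

lx·mx by age: 0, 0, 2.3058, 2.5878, 0.9576, 0.048
R0 = Σ lx·mx = 5.8992 → 5.899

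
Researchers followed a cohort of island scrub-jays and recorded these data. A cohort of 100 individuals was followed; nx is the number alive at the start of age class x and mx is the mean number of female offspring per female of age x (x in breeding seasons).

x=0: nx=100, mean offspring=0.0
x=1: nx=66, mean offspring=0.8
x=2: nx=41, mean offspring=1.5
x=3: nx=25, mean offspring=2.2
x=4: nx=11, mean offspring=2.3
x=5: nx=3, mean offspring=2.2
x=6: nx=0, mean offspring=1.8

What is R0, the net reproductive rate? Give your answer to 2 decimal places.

lx = nx/n0 = nx/100: 1, 0.66, 0.41, 0.25, 0.11, 0.03, 0
lx·mx by age: 0, 0.528, 0.615, 0.55, 0.253, 0.066, 0
R0 = Σ lx·mx = 2.012 → 2.01

2.01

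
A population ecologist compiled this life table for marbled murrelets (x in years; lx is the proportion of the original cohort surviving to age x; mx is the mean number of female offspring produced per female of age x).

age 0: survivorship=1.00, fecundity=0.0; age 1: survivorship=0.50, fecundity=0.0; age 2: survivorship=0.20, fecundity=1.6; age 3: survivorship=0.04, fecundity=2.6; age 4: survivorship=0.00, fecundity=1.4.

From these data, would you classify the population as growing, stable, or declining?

R0 = Σ lx·mx = 0 + 0 + 0.32 + 0.104 + 0 = 0.424
R0 < 1, so the population is declining.

declining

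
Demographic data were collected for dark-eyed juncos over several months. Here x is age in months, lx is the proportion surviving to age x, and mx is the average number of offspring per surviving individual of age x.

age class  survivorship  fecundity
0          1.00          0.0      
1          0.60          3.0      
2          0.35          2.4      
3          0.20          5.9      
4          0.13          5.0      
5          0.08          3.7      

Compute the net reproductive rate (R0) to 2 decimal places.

lx·mx by age: 0, 1.8, 0.84, 1.18, 0.65, 0.296
R0 = Σ lx·mx = 4.766 → 4.77

4.77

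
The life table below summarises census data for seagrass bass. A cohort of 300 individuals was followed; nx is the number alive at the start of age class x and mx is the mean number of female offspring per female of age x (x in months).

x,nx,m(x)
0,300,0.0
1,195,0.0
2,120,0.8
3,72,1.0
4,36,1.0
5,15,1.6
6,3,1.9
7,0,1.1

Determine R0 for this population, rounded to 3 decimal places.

lx = nx/n0 = nx/300: 1, 0.65, 0.4, 0.24, 0.12, 0.05, 0.01, 0
lx·mx by age: 0, 0, 0.32, 0.24, 0.12, 0.08, 0.019, 0
R0 = Σ lx·mx = 0.779 → 0.779

0.779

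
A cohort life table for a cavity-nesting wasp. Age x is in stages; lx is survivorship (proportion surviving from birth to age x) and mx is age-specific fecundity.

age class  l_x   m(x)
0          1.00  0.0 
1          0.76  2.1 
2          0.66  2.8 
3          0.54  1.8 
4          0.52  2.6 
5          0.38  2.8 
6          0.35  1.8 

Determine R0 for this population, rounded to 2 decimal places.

7.46

lx·mx by age: 0, 1.596, 1.848, 0.972, 1.352, 1.064, 0.63
R0 = Σ lx·mx = 7.462 → 7.46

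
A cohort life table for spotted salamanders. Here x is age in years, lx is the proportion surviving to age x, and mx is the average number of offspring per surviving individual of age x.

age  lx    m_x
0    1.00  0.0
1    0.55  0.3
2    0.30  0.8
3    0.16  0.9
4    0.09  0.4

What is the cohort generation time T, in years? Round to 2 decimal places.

2.09

lx·mx: 0, 0.165, 0.24, 0.144, 0.036 → R0 = 0.585
x·lx·mx: 0, 0.165, 0.48, 0.432, 0.144 → Σ = 1.221
T = 1.221 / 0.585 = 2.087179… → 2.09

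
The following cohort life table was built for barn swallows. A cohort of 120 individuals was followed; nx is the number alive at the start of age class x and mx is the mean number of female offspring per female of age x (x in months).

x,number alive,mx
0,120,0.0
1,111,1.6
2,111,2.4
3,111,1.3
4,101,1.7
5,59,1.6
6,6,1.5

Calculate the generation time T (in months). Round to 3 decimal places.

lx = nx/n0 = nx/120: 1, 0.925, 0.925, 0.925, 0.84167…, 0.49167…, 0.05
lx·mx: 0, 1.48, 2.22, 1.2025, 1.430833…, 0.786667…, 0.075 → R0 = 7.195…
x·lx·mx: 0, 1.48, 4.44, 3.6075, 5.723333…, 3.933333…, 0.45 → Σ = 19.634167…
T = 19.634167… / 7.195… = 2.728863… → 2.729

2.729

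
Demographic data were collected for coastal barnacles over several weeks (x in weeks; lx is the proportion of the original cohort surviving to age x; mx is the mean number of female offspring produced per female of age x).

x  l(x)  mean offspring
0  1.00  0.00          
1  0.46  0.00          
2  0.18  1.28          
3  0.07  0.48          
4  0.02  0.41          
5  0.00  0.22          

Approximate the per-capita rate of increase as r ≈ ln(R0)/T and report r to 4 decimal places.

R0 = Σ lx·mx = 0 + 0 + 0.2304 + 0.0336 + 0.0082 + 0 = 0.2722
Σ x·lx·mx = 0.5944; T = 0.5944/0.2722 = 2.18369…
r ≈ ln(R0)/T = ln(0.2722)/2.18369… = -0.595881… → -0.5959

-0.5959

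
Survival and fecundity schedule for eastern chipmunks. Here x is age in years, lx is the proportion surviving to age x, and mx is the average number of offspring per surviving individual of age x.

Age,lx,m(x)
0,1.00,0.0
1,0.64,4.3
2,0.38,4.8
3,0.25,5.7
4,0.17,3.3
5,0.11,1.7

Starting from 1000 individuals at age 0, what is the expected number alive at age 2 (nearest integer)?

380

Expected survivors = N0 · l_2 = 1000 × 0.38 = 380 → 380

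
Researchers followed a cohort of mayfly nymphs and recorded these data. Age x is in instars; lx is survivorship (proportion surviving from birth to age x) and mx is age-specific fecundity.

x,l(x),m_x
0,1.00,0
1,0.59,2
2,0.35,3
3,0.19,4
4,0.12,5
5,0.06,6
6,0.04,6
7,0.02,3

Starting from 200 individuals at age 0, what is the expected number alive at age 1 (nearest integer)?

Expected survivors = N0 · l_1 = 200 × 0.59 = 118 → 118

118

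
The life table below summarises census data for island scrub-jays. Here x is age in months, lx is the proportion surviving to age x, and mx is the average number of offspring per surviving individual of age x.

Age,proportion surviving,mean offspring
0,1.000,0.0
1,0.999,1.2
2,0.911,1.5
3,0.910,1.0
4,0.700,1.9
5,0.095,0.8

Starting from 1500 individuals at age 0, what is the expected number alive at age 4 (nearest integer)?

1050

Expected survivors = N0 · l_4 = 1500 × 0.700 = 1050 → 1050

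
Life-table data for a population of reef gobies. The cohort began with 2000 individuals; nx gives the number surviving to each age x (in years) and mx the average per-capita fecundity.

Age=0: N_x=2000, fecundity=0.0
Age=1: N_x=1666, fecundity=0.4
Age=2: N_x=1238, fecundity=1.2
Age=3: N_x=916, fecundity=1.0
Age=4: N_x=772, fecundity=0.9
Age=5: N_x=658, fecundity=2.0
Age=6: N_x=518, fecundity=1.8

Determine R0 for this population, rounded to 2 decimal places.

3.01

lx = nx/n0 = nx/2000: 1, 0.833, 0.619, 0.458, 0.386, 0.329, 0.259
lx·mx by age: 0, 0.3332, 0.7428, 0.458, 0.3474, 0.658, 0.4662
R0 = Σ lx·mx = 3.0056 → 3.01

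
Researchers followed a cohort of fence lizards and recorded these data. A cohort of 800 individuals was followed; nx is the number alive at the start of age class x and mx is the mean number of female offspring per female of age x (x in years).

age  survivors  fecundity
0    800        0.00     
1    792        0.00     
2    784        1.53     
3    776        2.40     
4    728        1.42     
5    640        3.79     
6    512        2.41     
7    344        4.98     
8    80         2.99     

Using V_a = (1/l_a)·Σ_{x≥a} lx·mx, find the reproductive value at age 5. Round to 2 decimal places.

lx = nx/n0 = nx/800: 1, 0.99, 0.98, 0.97, 0.91, 0.8, 0.64, 0.43, 0.1
lx·mx for x ≥ 5: 3.032, 1.5424, 2.1414, 0.299 → sum = 7.0148
V_5 = 7.0148 / l_5 = 7.0148 / 0.8 = 8.7685 → 8.77

8.77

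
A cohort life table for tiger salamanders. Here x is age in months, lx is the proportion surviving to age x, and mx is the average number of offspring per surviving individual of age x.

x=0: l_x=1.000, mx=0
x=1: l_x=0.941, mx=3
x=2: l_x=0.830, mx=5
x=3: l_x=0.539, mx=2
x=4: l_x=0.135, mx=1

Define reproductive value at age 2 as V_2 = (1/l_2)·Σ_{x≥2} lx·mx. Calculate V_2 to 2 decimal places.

lx·mx for x ≥ 2: 4.15, 1.078, 0.135 → sum = 5.363
V_2 = 5.363 / l_2 = 5.363 / 0.83 = 6.461446… → 6.46

6.46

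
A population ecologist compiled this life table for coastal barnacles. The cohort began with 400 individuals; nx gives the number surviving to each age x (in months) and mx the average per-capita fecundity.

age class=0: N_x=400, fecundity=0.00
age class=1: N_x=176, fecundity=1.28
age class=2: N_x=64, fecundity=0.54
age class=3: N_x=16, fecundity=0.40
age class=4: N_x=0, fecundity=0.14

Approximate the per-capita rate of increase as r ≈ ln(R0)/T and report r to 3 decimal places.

-0.346

lx = nx/n0 = nx/400: 1, 0.44, 0.16, 0.04, 0
R0 = Σ lx·mx = 0 + 0.5632 + 0.0864 + 0.016 + 0 = 0.6656
Σ x·lx·mx = 0.784; T = 0.784/0.6656 = 1.17788…
r ≈ ln(R0)/T = ln(0.6656)/1.17788… = -0.34559… → -0.346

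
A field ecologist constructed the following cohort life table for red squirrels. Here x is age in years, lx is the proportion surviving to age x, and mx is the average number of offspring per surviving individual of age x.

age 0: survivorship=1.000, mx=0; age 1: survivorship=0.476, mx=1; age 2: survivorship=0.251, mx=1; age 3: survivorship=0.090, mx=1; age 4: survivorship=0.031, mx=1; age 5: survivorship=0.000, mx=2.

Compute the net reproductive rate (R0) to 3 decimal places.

0.848

lx·mx by age: 0, 0.476, 0.251, 0.09, 0.031, 0
R0 = Σ lx·mx = 0.848 → 0.848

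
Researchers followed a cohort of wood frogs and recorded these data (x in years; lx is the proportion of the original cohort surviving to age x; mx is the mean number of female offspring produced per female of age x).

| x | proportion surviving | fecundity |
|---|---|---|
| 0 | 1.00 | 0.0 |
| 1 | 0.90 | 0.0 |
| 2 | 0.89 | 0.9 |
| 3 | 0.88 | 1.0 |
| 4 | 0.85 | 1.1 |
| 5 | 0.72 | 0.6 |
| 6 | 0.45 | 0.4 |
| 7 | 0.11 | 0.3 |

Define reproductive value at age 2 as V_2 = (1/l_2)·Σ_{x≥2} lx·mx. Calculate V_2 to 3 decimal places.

3.664

lx·mx for x ≥ 2: 0.801, 0.88, 0.935, 0.432, 0.18, 0.033 → sum = 3.261
V_2 = 3.261 / l_2 = 3.261 / 0.89 = 3.664045… → 3.664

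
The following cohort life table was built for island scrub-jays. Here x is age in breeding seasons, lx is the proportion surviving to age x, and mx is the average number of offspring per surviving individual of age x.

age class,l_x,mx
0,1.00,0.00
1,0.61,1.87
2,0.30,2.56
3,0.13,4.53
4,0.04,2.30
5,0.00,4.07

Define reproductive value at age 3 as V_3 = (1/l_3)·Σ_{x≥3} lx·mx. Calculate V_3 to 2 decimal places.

lx·mx for x ≥ 3: 0.5889, 0.092, 0 → sum = 0.6809
V_3 = 0.6809 / l_3 = 0.6809 / 0.13 = 5.237692… → 5.24

5.24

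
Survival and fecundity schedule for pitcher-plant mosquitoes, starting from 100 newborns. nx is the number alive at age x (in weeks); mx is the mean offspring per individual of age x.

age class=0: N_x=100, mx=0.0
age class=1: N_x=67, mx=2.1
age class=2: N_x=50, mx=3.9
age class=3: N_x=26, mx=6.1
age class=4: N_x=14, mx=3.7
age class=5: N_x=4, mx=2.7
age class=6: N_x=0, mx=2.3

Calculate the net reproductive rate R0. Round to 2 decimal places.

lx = nx/n0 = nx/100: 1, 0.67, 0.5, 0.26, 0.14, 0.04, 0
lx·mx by age: 0, 1.407, 1.95, 1.586, 0.518, 0.108, 0
R0 = Σ lx·mx = 5.569 → 5.57

5.57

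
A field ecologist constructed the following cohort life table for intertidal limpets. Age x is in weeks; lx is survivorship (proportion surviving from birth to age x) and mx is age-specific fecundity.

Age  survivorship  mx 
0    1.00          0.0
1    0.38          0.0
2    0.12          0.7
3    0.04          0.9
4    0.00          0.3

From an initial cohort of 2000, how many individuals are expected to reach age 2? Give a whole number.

240

Expected survivors = N0 · l_2 = 2000 × 0.12 = 240 → 240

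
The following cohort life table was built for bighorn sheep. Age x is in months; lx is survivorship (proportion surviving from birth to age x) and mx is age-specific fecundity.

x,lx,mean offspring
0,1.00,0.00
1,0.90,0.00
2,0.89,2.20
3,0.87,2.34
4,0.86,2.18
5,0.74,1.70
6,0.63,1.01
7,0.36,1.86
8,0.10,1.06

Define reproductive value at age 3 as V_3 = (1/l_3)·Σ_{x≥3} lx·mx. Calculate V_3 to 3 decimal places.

lx·mx for x ≥ 3: 2.0358, 1.8748, 1.258, 0.6363, 0.6696, 0.106 → sum = 6.5805
V_3 = 6.5805 / l_3 = 6.5805 / 0.87 = 7.563793… → 7.564

7.564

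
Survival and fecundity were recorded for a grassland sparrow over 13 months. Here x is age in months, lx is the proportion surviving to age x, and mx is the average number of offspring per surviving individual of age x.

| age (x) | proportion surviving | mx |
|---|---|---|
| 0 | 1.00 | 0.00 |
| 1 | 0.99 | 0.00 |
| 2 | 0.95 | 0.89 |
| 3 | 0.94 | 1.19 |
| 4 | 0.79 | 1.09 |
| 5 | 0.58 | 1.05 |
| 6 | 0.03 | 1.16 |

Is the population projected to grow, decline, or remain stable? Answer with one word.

growing

R0 = Σ lx·mx = 0 + 0 + 0.8455 + 1.1186 + 0.8611 + 0.609 + 0.0348 = 3.469
R0 > 1, so the population is growing.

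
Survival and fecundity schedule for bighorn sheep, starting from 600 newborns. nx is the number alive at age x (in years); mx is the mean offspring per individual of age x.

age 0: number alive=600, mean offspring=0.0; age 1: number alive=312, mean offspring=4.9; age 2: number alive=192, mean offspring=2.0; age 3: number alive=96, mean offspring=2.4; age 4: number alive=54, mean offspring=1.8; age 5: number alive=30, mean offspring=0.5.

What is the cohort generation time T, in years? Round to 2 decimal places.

1.53

lx = nx/n0 = nx/600: 1, 0.52, 0.32, 0.16, 0.09, 0.05
lx·mx: 0, 2.548, 0.64, 0.384, 0.162, 0.025 → R0 = 3.759
x·lx·mx: 0, 2.548, 1.28, 1.152, 0.648, 0.125 → Σ = 5.753
T = 5.753 / 3.759 = 1.53046… → 1.53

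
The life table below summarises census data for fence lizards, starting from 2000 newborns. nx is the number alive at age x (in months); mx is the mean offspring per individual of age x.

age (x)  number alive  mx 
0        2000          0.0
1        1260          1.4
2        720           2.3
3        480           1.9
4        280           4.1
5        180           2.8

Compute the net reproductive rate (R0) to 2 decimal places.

2.99

lx = nx/n0 = nx/2000: 1, 0.63, 0.36, 0.24, 0.14, 0.09
lx·mx by age: 0, 0.882, 0.828, 0.456, 0.574, 0.252
R0 = Σ lx·mx = 2.992 → 2.99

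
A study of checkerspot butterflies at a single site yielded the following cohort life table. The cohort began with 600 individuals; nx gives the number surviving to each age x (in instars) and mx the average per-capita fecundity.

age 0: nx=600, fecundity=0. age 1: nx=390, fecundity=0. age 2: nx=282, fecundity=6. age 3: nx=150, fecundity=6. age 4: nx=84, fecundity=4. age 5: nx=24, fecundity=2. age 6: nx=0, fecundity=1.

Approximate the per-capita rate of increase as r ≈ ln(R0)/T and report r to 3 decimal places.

lx = nx/n0 = nx/600: 1, 0.65, 0.47, 0.25, 0.14, 0.04, 0
R0 = Σ lx·mx = 0 + 0 + 2.82 + 1.5 + 0.56 + 0.08 + 0 = 4.96
Σ x·lx·mx = 12.78; T = 12.78/4.96 = 2.57661…
r ≈ ln(R0)/T = ln(4.96)/2.57661… = 0.62152… → 0.622

0.622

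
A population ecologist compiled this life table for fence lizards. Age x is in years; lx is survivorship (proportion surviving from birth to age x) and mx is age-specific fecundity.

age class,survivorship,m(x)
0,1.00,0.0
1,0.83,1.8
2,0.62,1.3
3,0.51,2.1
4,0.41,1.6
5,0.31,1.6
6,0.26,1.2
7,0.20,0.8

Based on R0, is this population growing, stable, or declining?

growing

R0 = Σ lx·mx = 0 + 1.494 + 0.806 + 1.071 + 0.656 + 0.496 + 0.312 + 0.16 = 4.995
R0 > 1, so the population is growing.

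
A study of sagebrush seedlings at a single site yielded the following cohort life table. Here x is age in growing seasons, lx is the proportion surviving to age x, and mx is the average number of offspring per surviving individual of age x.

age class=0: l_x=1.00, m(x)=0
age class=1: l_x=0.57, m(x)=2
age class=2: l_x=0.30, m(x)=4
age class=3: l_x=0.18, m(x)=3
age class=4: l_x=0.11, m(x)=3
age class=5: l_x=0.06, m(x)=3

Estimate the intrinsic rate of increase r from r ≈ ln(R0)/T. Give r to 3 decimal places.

R0 = Σ lx·mx = 0 + 1.14 + 1.2 + 0.54 + 0.33 + 0.18 = 3.39
Σ x·lx·mx = 7.38; T = 7.38/3.39 = 2.17699…
r ≈ ln(R0)/T = ln(3.39)/2.17699… = 0.56079… → 0.561

0.561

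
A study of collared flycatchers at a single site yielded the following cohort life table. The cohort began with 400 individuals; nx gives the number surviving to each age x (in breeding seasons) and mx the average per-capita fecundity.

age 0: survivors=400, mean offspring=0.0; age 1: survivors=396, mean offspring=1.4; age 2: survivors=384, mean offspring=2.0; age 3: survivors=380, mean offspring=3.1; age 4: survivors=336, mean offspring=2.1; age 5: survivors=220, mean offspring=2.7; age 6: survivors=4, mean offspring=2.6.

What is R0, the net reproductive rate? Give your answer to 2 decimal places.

lx = nx/n0 = nx/400: 1, 0.99, 0.96, 0.95, 0.84, 0.55, 0.01
lx·mx by age: 0, 1.386, 1.92, 2.945, 1.764, 1.485, 0.026
R0 = Σ lx·mx = 9.526 → 9.53

9.53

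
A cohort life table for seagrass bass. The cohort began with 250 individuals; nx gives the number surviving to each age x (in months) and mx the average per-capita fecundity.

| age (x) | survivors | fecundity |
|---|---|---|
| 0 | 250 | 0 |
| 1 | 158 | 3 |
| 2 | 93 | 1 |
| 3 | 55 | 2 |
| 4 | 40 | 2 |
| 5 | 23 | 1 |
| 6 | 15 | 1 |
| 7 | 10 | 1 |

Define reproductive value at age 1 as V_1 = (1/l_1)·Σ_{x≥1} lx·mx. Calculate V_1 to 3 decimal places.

5.095

lx = nx/n0 = nx/250: 1, 0.632, 0.372, 0.22, 0.16, 0.092, 0.06, 0.04
lx·mx for x ≥ 1: 1.896, 0.372, 0.44, 0.32, 0.092, 0.06, 0.04 → sum = 3.22
V_1 = 3.22 / l_1 = 3.22 / 0.632 = 5.094937… → 5.095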